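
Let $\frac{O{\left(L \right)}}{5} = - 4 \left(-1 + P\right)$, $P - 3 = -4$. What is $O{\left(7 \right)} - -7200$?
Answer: $7240$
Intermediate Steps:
$P = -1$ ($P = 3 - 4 = -1$)
$O{\left(L \right)} = 40$ ($O{\left(L \right)} = 5 \left(- 4 \left(-1 - 1\right)\right) = 5 \left(\left(-4\right) \left(-2\right)\right) = 5 \cdot 8 = 40$)
$O{\left(7 \right)} - -7200 = 40 - -7200 = 40 + 7200 = 7240$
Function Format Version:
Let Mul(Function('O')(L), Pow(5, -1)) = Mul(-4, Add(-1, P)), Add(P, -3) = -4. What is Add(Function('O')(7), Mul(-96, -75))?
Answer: 7240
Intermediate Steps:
P = -1 (P = Add(3, -4) = -1)
Function('O')(L) = 40 (Function('O')(L) = Mul(5, Mul(-4, Add(-1, -1))) = Mul(5, Mul(-4, -2)) = Mul(5, 8) = 40)
Add(Function('O')(7), Mul(-96, -75)) = Add(40, Mul(-96, -75)) = Add(40, 7200) = 7240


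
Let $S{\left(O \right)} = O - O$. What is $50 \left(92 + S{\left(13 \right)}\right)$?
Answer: $4600$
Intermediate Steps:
$S{\left(O \right)} = 0$
$50 \left(92 + S{\left(13 \right)}\right) = 50 \left(92 + 0\right) = 50 \cdot 92 = 4600$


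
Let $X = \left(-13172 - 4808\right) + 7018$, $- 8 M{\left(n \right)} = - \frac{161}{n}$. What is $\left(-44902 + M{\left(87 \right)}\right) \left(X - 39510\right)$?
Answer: $\frac{65722179993}{29} \approx 2.2663 \cdot 10^{9}$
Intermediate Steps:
$M{\left(n \right)} = \frac{161}{8 n}$ ($M{\left(n \right)} = - \frac{\left(-161\right) \frac{1}{n}}{8} = \frac{161}{8 n}$)
$X = -10962$ ($X = -17980 + 7018 = -10962$)
$\left(-44902 + M{\left(87 \right)}\right) \left(X - 39510\right) = \left(-44902 + \frac{161}{8 \cdot 87}\right) \left(-10962 - 39510\right) = \left(-44902 + \frac{161}{8} \cdot \frac{1}{87}\right) \left(-50472\right) = \left(-44902 + \frac{161}{696}\right) \left(-50472\right) = \left(- \frac{31251631}{696}\right) \left(-50472\right) = \frac{65722179993}{29}$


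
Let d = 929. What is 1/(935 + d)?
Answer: 1/1864 ≈ 0.00053648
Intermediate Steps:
1/(935 + d) = 1/(935 + 929) = 1/1864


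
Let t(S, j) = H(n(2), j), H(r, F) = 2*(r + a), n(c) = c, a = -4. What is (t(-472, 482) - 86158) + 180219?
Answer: 94057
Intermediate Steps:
H(r, F) = -8 + 2*r (H(r, F) = 2*(r - 4) = 2*(-4 + r) = -8 + 2*r)
t(S, j) = -4 (t(S, j) = -8 + 2*2 = -8 + 4 = -4)
(t(-472, 482) - 86158) + 180219 = (-4 - 86158) + 180219 = -86162 + 180219 = 94057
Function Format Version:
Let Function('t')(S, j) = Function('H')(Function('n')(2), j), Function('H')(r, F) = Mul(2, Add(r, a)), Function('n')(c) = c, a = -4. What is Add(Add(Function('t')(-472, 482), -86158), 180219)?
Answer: 94057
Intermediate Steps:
Function('H')(r, F) = Add(-8, Mul(2, r)) (Function('H')(r, F) = Mul(2, Add(r, -4)) = Mul(2, Add(-4, r)) = Add(-8, Mul(2, r)))
Function('t')(S, j) = -4 (Function('t')(S, j) = Add(-8, Mul(2, 2)) = Add(-8, 4) = -4)
Add(Add(Function('t')(-472, 482), -86158), 180219) = Add(Add(-4, -86158), 180219) = Add(-86162, 180219) = 94057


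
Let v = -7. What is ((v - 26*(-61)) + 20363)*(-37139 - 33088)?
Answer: -1540920834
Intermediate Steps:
((v - 26*(-61)) + 20363)*(-37139 - 33088) = ((-7 - 26*(-61)) + 20363)*(-37139 - 33088) = ((-7 + 1586) + 20363)*(-70227) = (1579 + 20363)*(-70227) = 21942*(-70227) = -1540920834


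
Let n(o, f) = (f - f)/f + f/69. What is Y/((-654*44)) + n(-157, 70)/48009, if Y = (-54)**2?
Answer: -804799043/7943665158 ≈ -0.10131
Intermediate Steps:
Y = 2916
n(o, f) = f/69 (n(o, f) = 0/f + f*(1/69) = 0 + f/69 = f/69)
Y/((-654*44)) + n(-157, 70)/48009 = 2916/((-654*44)) + ((1/69)*70)/48009 = 2916/(-28776) + (70/69)*(1/48009) = 2916*(-1/28776) + 70/3312621 = -243/2398 + 70/3312621 = -804799043/7943665158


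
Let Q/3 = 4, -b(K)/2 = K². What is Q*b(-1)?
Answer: -24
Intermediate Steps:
b(K) = -2*K²
Q = 12 (Q = 3*4 = 12)
Q*b(-1) = 12*(-2*(-1)²) = 12*(-2*1) = 12*(-2) = -24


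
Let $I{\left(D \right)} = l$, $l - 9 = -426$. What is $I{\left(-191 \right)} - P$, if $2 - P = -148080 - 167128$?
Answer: $-315627$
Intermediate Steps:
$l = -417$ ($l = 9 - 426 = -417$)
$I{\left(D \right)} = -417$
$P = 315210$ ($P = 2 - \left(-148080 - 167128\right) = 2 - -315208 = 2 + 315208 = 315210$)
$I{\left(-191 \right)} - P = -417 - 315210 = -315627$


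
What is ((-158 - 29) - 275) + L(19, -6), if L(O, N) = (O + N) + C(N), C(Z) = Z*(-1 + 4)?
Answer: -467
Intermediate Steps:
C(Z) = 3*Z (C(Z) = Z*3 = 3*Z)
L(O, N) = O + 4*N (L(O, N) = (O + N) + 3*N = (N + O) + 3*N = O + 4*N)
((-158 - 29) - 275) + L(19, -6) = ((-158 - 29) - 275) + (19 + 4*(-6)) = (-187 - 275) + (19 - 24) = -462 - 5 = -467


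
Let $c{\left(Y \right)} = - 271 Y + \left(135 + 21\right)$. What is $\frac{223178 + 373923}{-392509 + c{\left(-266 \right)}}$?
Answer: $- \frac{597101}{320267} \approx -1.8644$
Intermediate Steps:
$c{\left(Y \right)} = 156 - 271 Y$ ($c{\left(Y \right)} = - 271 Y + 156 = 156 - 271 Y$)
$\frac{223178 + 373923}{-392509 + c{\left(-266 \right)}} = \frac{223178 + 373923}{-392509 + \left(156 - -72086\right)} = \frac{597101}{-392509 + \left(156 + 72086\right)} = \frac{597101}{-392509 + 72242} = \frac{597101}{-320267} = 597101 \left(- \frac{1}{320267}\right) = - \frac{597101}{320267}$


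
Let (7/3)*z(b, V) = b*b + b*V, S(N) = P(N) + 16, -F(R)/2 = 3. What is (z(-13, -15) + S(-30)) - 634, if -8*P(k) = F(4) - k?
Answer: -465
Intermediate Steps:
F(R) = -6 (F(R) = -2*3 = -6)
P(k) = ¾ + k/8 (P(k) = -(-6 - k)/8 = ¾ + k/8)
S(N) = 67/4 + N/8 (S(N) = (¾ + N/8) + 16 = 67/4 + N/8)
z(b, V) = 3*b²/7 + 3*V*b/7 (z(b, V) = 3*(b*b + b*V)/7 = 3*(b² + V*b)/7 = 3*b²/7 + 3*V*b/7)
(z(-13, -15) + S(-30)) - 634 = ((3/7)*(-13)*(-15 - 13) + (67/4 + (⅛)*(-30))) - 634 = ((3/7)*(-13)*(-28) + (67/4 - 15/4)) - 634 = (156 + 13) - 634 = 169 - 634 = -465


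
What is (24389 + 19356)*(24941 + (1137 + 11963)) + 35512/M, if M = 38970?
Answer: 32425057592081/19485 ≈ 1.6641e+9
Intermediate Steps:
(24389 + 19356)*(24941 + (1137 + 11963)) + 35512/M = (24389 + 19356)*(24941 + (1137 + 11963)) + 35512/38970 = 43745*(24941 + 13100) + 35512*(1/38970) = 43745*38041 + 17756/19485 = 1664103545 + 17756/19485 = 32425057592081/19485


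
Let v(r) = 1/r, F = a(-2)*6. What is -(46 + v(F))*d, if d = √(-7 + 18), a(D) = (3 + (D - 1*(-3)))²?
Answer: -4417*√11/96 ≈ -152.60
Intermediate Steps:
a(D) = (6 + D)² (a(D) = (3 + (D + 3))² = (3 + (3 + D))² = (6 + D)²)
d = √11 ≈ 3.3166
F = 96 (F = (6 - 2)²*6 = 4²*6 = 16*6 = 96)
-(46 + v(F))*d = -(46 + 1/96)*√11 = -4417*√11/96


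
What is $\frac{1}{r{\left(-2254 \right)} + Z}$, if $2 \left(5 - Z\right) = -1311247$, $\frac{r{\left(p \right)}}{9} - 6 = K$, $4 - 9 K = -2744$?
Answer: $\frac{2}{1316861} \approx 1.5188 \cdot 10^{-6}$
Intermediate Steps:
$K = \frac{916}{3}$ ($K = \frac{4}{9} - - \frac{2744}{9} = \frac{4}{9} + \frac{2744}{9} = \frac{916}{3} \approx 305.33$)
$r{\left(p \right)} = 2802$ ($r{\left(p \right)} = 54 + 9 \cdot \frac{916}{3} = 54 + 2748 = 2802$)
$Z = \frac{1311257}{2}$ ($Z = 5 - - \frac{1311247}{2} = 5 + \frac{1311247}{2} = \frac{1311257}{2} \approx 6.5563 \cdot 10^{5}$)
$\frac{1}{r{\left(-2254 \right)} + Z} = \frac{1}{2802 + \frac{1311257}{2}} = \frac{1}{\frac{1316861}{2}} = \frac{2}{1316861}$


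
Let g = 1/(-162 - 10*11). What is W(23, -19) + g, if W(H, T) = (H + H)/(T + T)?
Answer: -6275/5168 ≈ -1.2142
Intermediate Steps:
W(H, T) = H/T (W(H, T) = (2*H)/((2*T)) = (2*H)*(1/(2*T)) = H/T)
g = -1/272 (g = 1/(-162 - 110) = 1/(-272) = -1/272 ≈ -0.0036765)
W(23, -19) + g = 23/(-19) - 1/272 = 23*(-1/19) - 1/272 = -23/19 - 1/272 = -6275/5168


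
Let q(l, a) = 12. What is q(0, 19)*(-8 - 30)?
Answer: -456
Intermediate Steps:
q(0, 19)*(-8 - 30) = 12*(-8 - 30) = 12*(-38) = -456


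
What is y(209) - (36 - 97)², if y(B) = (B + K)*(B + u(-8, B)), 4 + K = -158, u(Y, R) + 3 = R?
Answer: 15784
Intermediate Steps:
u(Y, R) = -3 + R
K = -162 (K = -4 - 158 = -162)
y(B) = (-162 + B)*(-3 + 2*B) (y(B) = (B - 162)*(B + (-3 + B)) = (-162 + B)*(-3 + 2*B))
y(209) - (36 - 97)² = (486 - 327*209 + 2*209²) - (36 - 97)² = (486 - 68343 + 2*43681) - 1*(-61)² = (486 - 68343 + 87362) - 1*3721 = 19505 - 3721 = 15784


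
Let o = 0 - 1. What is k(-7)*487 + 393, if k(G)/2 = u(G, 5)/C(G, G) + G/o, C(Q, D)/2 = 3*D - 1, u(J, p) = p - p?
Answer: 7211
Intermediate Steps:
o = -1
u(J, p) = 0
C(Q, D) = -2 + 6*D (C(Q, D) = 2*(3*D - 1) = 2*(-1 + 3*D) = -2 + 6*D)
k(G) = -2*G (k(G) = 2*(0/(-2 + 6*G) + G/(-1)) = 2*(0 + G*(-1)) = 2*(0 - G) = 2*(-G) = -2*G)
k(-7)*487 + 393 = -2*(-7)*487 + 393 = 14*487 + 393 = 6818 + 393 = 7211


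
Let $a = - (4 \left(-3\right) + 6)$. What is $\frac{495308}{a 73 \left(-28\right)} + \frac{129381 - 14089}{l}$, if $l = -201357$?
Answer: $- \frac{8428972837}{205786854} \approx -40.96$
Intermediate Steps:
$a = 6$ ($a = - (-12 + 6) = \left(-1\right) \left(-6\right) = 6$)
$\frac{495308}{a 73 \left(-28\right)} + \frac{129381 - 14089}{l} = \frac{495308}{6 \cdot 73 \left(-28\right)} + \frac{129381 - 14089}{-201357} = \frac{495308}{438 \left(-28\right)} + 115292 \left(- \frac{1}{201357}\right) = \frac{495308}{-12264} - \frac{115292}{201357} = 495308 \left(- \frac{1}{12264}\right) - \frac{115292}{201357} = - \frac{123827}{3066} - \frac{115292}{201357} = - \frac{8428972837}{205786854}$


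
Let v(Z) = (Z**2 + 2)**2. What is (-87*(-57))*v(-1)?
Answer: 44631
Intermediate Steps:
v(Z) = (2 + Z**2)**2
(-87*(-57))*v(-1) = (-87*(-57))*(2 + (-1)**2)**2 = 4959*(2 + 1)**2 = 4959*3**2 = 4959*9 = 44631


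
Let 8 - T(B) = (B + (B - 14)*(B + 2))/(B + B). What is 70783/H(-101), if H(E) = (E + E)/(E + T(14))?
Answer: 13236421/404 ≈ 32763.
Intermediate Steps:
T(B) = 8 - (B + (-14 + B)*(2 + B))/(2*B) (T(B) = 8 - (B + (B - 14)*(B + 2))/(B + B) = 8 - (B + (-14 + B)*(2 + B))/(2*B))
H(E) = 2*E/(15/2 + E) (H(E) = (E + E)/(E + (1/2)*(28 - 1*14*(-27 + 14))/14) = (2*E)/(E + (1/2)*(1/14)*(28 - 1*14*(-13))) = (2*E)/(E + (1/2)*(1/14)*(28 + 182)) = (2*E)/(E + (1/2)*(1/14)*210) = (2*E)/(E + 15/2) = (2*E)/(15/2 + E) = 2*E/(15/2 + E))
70783/H(-101) = 70783/((4*(-101)/(15 + 2*(-101)))) = 70783/((4*(-101)/(15 - 202))) = 70783/((4*(-101)/(-187))) = 70783/((4*(-101)*(-1/187))) = 70783/(404/187) = 70783*(187/404) = 13236421/404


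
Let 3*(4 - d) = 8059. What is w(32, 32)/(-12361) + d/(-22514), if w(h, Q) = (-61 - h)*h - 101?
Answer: 307295701/834886662 ≈ 0.36807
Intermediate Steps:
d = -8047/3 (d = 4 - ⅓*8059 = 4 - 8059/3 = -8047/3 ≈ -2682.3)
w(h, Q) = -101 + h*(-61 - h) (w(h, Q) = h*(-61 - h) - 101 = -101 + h*(-61 - h))
w(32, 32)/(-12361) + d/(-22514) = (-101 - 1*32² - 61*32)/(-12361) - 8047/3/(-22514) = (-101 - 1*1024 - 1952)*(-1/12361) - 8047/3*(-1/22514) = (-101 - 1024 - 1952)*(-1/12361) + 8047/67542 = -3077*(-1/12361) + 8047/67542 = 3077/12361 + 8047/67542 = 307295701/834886662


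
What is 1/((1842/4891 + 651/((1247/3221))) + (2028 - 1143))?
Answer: 6099077/15655776180 ≈ 0.00038957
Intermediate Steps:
1/((1842/4891 + 651/((1247/3221))) + (2028 - 1143)) = 1/((1842*(1/4891) + 651/((1247*(1/3221)))) + 885) = 1/((1842/4891 + 651/(1247/3221)) + 885) = 1/((1842/4891 + 651*(3221/1247)) + 885) = 1/((1842/4891 + 2096871/1247) + 885) = 1/(10258093035/6099077 + 885) = 1/(15655776180/6099077) = 6099077/15655776180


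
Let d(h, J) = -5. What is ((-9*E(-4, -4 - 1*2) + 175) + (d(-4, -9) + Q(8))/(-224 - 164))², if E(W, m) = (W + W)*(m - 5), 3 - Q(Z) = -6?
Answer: 3582022500/9409 ≈ 3.8070e+5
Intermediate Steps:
Q(Z) = 9 (Q(Z) = 3 - 1*(-6) = 3 + 6 = 9)
E(W, m) = 2*W*(-5 + m) (E(W, m) = (2*W)*(-5 + m) = 2*W*(-5 + m))
((-9*E(-4, -4 - 1*2) + 175) + (d(-4, -9) + Q(8))/(-224 - 164))² = ((-18*(-4)*(-5 + (-4 - 1*2)) + 175) + (-5 + 9)/(-224 - 164))² = ((-18*(-4)*(-5 + (-4 - 2)) + 175) + 4/(-388))² = ((-18*(-4)*(-5 - 6) + 175) + 4*(-1/388))² = ((-18*(-4)*(-11) + 175) - 1/97)² = ((-9*88 + 175) - 1/97)² = ((-792 + 175) - 1/97)² = (-617 - 1/97)² = (-59850/97)² = 3582022500/9409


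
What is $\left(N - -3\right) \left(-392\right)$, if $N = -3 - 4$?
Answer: $1568$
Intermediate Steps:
$N = -7$
$\left(N - -3\right) \left(-392\right) = \left(-7 - -3\right) \left(-392\right) = \left(-7 + 3\right) \left(-392\right) = \left(-4\right) \left(-392\right) = 1568$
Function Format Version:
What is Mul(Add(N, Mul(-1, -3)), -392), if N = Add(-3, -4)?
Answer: 1568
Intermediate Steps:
N = -7
Mul(Add(N, Mul(-1, -3)), -392) = Mul(Add(-7, Mul(-1, -3)), -392) = Mul(Add(-7, 3), -392) = Mul(-4, -392) = 1568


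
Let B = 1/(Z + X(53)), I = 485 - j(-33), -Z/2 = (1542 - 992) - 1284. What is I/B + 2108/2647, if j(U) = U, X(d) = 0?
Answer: 2012844436/2647 ≈ 7.6043e+5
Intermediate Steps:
Z = 1468 (Z = -2*((1542 - 992) - 1284) = -2*(550 - 1284) = -2*(-734) = 1468)
I = 518 (I = 485 - 1*(-33) = 485 + 33 = 518)
B = 1/1468 (B = 1/(1468 + 0) = 1/1468 ≈ 0.00068120)
I/B + 2108/2647 = 518/(1/1468) + 2108/2647 = 518*1468 + 2108*(1/2647) = 760424 + 2108/2647 = 2012844436/2647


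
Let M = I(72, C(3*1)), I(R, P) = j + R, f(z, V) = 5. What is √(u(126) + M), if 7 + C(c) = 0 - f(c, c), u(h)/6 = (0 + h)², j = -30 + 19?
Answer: √95317 ≈ 308.73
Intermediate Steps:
j = -11
u(h) = 6*h² (u(h) = 6*(0 + h)² = 6*h²)
C(c) = -12 (C(c) = -7 + (0 - 1*5) = -7 + (0 - 5) = -7 - 5 = -12)
I(R, P) = -11 + R
M = 61 (M = -11 + 72 = 61)
√(u(126) + M) = √(6*126² + 61) = √(6*15876 + 61) = √(95256 + 61) = √95317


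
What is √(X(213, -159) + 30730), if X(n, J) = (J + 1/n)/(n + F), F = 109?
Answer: √737514326049/4899 ≈ 175.30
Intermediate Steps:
X(n, J) = (J + 1/n)/(109 + n) (X(n, J) = (J + 1/n)/(n + 109) = (J + 1/n)/(109 + n))
√(X(213, -159) + 30730) = √((1 - 159*213)/(213*(109 + 213)) + 30730) = √((1/213)*(1 - 33867)/322 + 30730) = √((1/213)*(1/322)*(-33866) + 30730) = √(-2419/4899 + 30730) = √(150543851/4899) = √737514326049/4899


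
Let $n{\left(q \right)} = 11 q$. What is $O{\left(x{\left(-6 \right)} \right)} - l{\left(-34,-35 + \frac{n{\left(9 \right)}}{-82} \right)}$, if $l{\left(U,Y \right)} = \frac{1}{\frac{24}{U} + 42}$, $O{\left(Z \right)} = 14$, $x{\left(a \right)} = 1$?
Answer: $\frac{9811}{702} \approx 13.976$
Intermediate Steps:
$l{\left(U,Y \right)} = \frac{1}{42 + \frac{24}{U}}$
$O{\left(x{\left(-6 \right)} \right)} - l{\left(-34,-35 + \frac{n{\left(9 \right)}}{-82} \right)} = 14 - \frac{1}{6} \left(-34\right) \frac{1}{4 + 7 \left(-34\right)} = 14 - \frac{1}{6} \left(-34\right) \frac{1}{4 - 238} = 14 - \frac{1}{6} \left(-34\right) \frac{1}{-234} = 14 - \frac{1}{6} \left(-34\right) \left(- \frac{1}{234}\right) = 14 - \frac{17}{702} = \frac{9811}{702}$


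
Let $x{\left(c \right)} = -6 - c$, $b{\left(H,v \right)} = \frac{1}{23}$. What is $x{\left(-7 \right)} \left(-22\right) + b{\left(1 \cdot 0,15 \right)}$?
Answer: $- \frac{505}{23} \approx -21.957$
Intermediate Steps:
$b{\left(H,v \right)} = \frac{1}{23}$
$x{\left(-7 \right)} \left(-22\right) + b{\left(1 \cdot 0,15 \right)} = \left(-6 - -7\right) \left(-22\right) + \frac{1}{23} = \left(-6 + 7\right) \left(-22\right) + \frac{1}{23} = 1 \left(-22\right) + \frac{1}{23} = -22 + \frac{1}{23} = - \frac{505}{23}$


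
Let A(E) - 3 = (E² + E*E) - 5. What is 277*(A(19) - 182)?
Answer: 149026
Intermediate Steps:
A(E) = -2 + 2*E² (A(E) = 3 + ((E² + E*E) - 5) = 3 + ((E² + E²) - 5) = 3 + (2*E² - 5) = 3 + (-5 + 2*E²) = -2 + 2*E²)
277*(A(19) - 182) = 277*((-2 + 2*19²) - 182) = 277*((-2 + 2*361) - 182) = 277*((-2 + 722) - 182) = 277*(720 - 182) = 277*538 = 149026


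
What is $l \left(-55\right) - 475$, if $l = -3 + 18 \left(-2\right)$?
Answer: $1670$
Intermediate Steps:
$l = -39$ ($l = -3 - 36 = -39$)
$l \left(-55\right) - 475 = \left(-39\right) \left(-55\right) - 475 = 2145 - 475 = 1670$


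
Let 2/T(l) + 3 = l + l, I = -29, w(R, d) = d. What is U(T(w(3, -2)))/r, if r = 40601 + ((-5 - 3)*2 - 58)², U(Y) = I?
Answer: -29/46077 ≈ -0.00062938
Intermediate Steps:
T(l) = 2/(-3 + 2*l) (T(l) = 2/(-3 + (l + l)) = 2/(-3 + 2*l))
U(Y) = -29
r = 46077 (r = 40601 + (-8*2 - 58)² = 40601 + (-16 - 58)² = 40601 + (-74)² = 40601 + 5476 = 46077)
U(T(w(3, -2)))/r = -29/46077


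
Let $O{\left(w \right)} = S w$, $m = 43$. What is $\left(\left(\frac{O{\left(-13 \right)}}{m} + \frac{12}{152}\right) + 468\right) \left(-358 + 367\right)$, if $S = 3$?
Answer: $\frac{6870231}{1634} \approx 4204.5$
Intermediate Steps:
$O{\left(w \right)} = 3 w$
$\left(\left(\frac{O{\left(-13 \right)}}{m} + \frac{12}{152}\right) + 468\right) \left(-358 + 367\right) = \left(\left(\frac{3 \left(-13\right)}{43} + \frac{12}{152}\right) + 468\right) \left(-358 + 367\right) = \left(\left(\left(-39\right) \frac{1}{43} + 12 \cdot \frac{1}{152}\right) + 468\right) 9 = \left(\left(- \frac{39}{43} + \frac{3}{38}\right) + 468\right) 9 = \left(- \frac{1353}{1634} + 468\right) 9 = \frac{763359}{1634} \cdot 9 = \frac{6870231}{1634}$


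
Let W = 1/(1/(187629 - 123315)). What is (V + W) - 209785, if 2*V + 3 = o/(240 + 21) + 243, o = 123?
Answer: -25291033/174 ≈ -1.4535e+5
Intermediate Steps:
W = 64314 (W = 1/(1/64314) = 64314)
V = 20921/174 (V = -3/2 + (123/(240 + 21) + 243)/2 = -3/2 + (123/261 + 243)/2 = -3/2 + ((1/261)*123 + 243)/2 = -3/2 + (41/87 + 243)/2 = -3/2 + (½)*(21182/87) = -3/2 + 10591/87 = 20921/174 ≈ 120.24)
(V + W) - 209785 = (20921/174 + 64314) - 209785 = 11211557/174 - 209785 = -25291033/174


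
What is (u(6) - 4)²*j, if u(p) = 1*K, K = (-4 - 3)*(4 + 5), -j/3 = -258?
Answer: 3474486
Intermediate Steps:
j = 774 (j = -3*(-258) = 774)
K = -63 (K = -7*9 = -63)
u(p) = -63 (u(p) = 1*(-63) = -63)
(u(6) - 4)²*j = (-63 - 4)²*774 = (-67)²*774 = 4489*774 = 3474486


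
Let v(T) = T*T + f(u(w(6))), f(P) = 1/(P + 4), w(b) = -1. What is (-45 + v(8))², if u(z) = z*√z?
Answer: (327 + I)²/289 ≈ 369.99 + 2.263*I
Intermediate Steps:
u(z) = z^(3/2)
f(P) = 1/(4 + P)
v(T) = T² + (4 + I)/17 (v(T) = T*T + 1/(4 + (-1)^(3/2)) = T² + 1/(4 - I) = T² + (4 + I)/17)
(-45 + v(8))² = (-45 + (4/17 + 8² + I/17))² = (-45 + (4/17 + 64 + I/17))² = (-45 + (1092/17 + I/17))² = (327/17 + I/17)²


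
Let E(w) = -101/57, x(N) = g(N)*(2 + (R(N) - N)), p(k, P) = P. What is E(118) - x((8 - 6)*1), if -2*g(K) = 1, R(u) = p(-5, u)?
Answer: -44/57 ≈ -0.77193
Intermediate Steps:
R(u) = u
g(K) = -½ (g(K) = -½*1 = -½)
x(N) = -1 (x(N) = -(2 + (N - N))/2 = -(2 + 0)/2 = -½*2 = -1)
E(w) = -101/57 (E(w) = -101*1/57 = -101/57)
E(118) - x((8 - 6)*1) = -101/57 - 1*(-1) = -101/57 + 1 = -44/57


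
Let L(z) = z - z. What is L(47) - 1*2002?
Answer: -2002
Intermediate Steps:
L(z) = 0
L(47) - 1*2002 = 0 - 1*2002 = 0 - 2002 = -2002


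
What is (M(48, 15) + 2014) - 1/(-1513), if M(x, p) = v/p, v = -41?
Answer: 45645712/22695 ≈ 2011.3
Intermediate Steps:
M(x, p) = -41/p
(M(48, 15) + 2014) - 1/(-1513) = (-41/15 + 2014) - 1/(-1513) = (-41*1/15 + 2014) - 1*(-1/1513) = (-41/15 + 2014) + 1/1513 = 30169/15 + 1/1513 = 45645712/22695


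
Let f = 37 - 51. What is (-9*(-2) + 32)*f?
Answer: -700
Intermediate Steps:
f = -14
(-9*(-2) + 32)*f = (-9*(-2) + 32)*(-14) = (18 + 32)*(-14) = 50*(-14) = -700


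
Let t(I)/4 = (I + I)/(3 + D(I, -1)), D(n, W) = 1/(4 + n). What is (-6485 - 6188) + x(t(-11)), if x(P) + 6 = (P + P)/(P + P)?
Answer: -12678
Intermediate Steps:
t(I) = 8*I/(3 + 1/(4 + I)) (t(I) = 4*((I + I)/(3 + 1/(4 + I))) = 4*((2*I)/(3 + 1/(4 + I))) = 4*(2*I/(3 + 1/(4 + I))) = 8*I/(3 + 1/(4 + I)))
x(P) = -5 (x(P) = -6 + (P + P)/(P + P) = -6 + (2*P)/((2*P)) = -6 + (2*P)*(1/(2*P)) = -6 + 1 = -5)
(-6485 - 6188) + x(t(-11)) = (-6485 - 6188) - 5 = -12673 - 5 = -12678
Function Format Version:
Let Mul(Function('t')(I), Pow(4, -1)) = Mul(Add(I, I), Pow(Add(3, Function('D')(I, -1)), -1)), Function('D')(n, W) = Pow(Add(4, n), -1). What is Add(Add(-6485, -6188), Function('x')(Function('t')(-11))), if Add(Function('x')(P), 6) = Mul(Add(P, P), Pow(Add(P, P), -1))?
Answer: -12678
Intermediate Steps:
Function('t')(I) = Mul(8, I, Pow(Add(3, Pow(Add(4, I), -1)), -1)) (Function('t')(I) = Mul(4, Mul(Add(I, I), Pow(Add(3, Pow(Add(4, I), -1)), -1))) = Mul(4, Mul(Mul(2, I), Pow(Add(3, Pow(Add(4, I), -1)), -1))) = Mul(4, Mul(2, I, Pow(Add(3, Pow(Add(4, I), -1)), -1))) = Mul(8, I, Pow(Add(3, Pow(Add(4, I), -1)), -1)))
Function('x')(P) = -5 (Function('x')(P) = Add(-6, Mul(Add(P, P), Pow(Add(P, P), -1))) = Add(-6, Mul(Mul(2, P), Pow(Mul(2, P), -1))) = Add(-6, Mul(Mul(2, P), Mul(Rational(1, 2), Pow(P, -1)))) = Add(-6, 1) = -5)
Add(Add(-6485, -6188), Function('x')(Function('t')(-11))) = Add(Add(-6485, -6188), -5) = Add(-12673, -5) = -12678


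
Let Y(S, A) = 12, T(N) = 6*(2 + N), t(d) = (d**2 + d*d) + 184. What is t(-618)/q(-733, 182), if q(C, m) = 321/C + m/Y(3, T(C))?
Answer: 3360212736/64777 ≈ 51874.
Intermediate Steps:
t(d) = 184 + 2*d**2 (t(d) = (d**2 + d**2) + 184 = 2*d**2 + 184 = 184 + 2*d**2)
T(N) = 12 + 6*N
q(C, m) = 321/C + m/12
t(-618)/q(-733, 182) = (184 + 2*(-618)**2)/(321/(-733) + (1/12)*182) = (184 + 2*381924)/(321*(-1/733) + 91/6) = (184 + 763848)/(-321/733 + 91/6) = 764032/(64777/4398) = 764032*(4398/64777) = 3360212736/64777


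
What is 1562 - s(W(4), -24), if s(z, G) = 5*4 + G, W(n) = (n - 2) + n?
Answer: 1566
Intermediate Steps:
W(n) = -2 + 2*n (W(n) = (-2 + n) + n = -2 + 2*n)
s(z, G) = 20 + G
1562 - s(W(4), -24) = 1562 - (20 - 24) = 1562 - 1*(-4) = 1562 + 4 = 1566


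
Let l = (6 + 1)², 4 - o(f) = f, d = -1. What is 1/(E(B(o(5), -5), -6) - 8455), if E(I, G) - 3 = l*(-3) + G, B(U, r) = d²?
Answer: -1/8605 ≈ -0.00011621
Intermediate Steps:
o(f) = 4 - f
l = 49 (l = 7² = 49)
B(U, r) = 1 (B(U, r) = (-1)² = 1)
E(I, G) = -144 + G (E(I, G) = 3 + (49*(-3) + G) = 3 + (-147 + G) = -144 + G)
1/(E(B(o(5), -5), -6) - 8455) = 1/((-144 - 6) - 8455) = 1/(-150 - 8455) = 1/(-8605) = -1/8605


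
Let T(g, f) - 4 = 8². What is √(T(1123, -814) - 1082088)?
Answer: 2*I*√270505 ≈ 1040.2*I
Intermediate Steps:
T(g, f) = 68 (T(g, f) = 4 + 8² = 4 + 64 = 68)
√(T(1123, -814) - 1082088) = √(68 - 1082088) = √(-1082020) = 2*I*√270505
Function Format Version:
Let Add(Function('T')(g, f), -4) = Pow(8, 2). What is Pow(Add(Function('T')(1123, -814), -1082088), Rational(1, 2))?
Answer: Mul(2, I, Pow(270505, Rational(1, 2))) ≈ Mul(1040.2, I)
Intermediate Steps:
Function('T')(g, f) = 68 (Function('T')(g, f) = Add(4, Pow(8, 2)) = Add(4, 64) = 68)
Pow(Add(Function('T')(1123, -814), -1082088), Rational(1, 2)) = Pow(Add(68, -1082088), Rational(1, 2)) = Pow(-1082020, Rational(1, 2)) = Mul(2, I, Pow(270505, Rational(1, 2)))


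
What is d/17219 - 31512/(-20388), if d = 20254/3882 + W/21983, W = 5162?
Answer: 84368625763/54574613691 ≈ 1.5459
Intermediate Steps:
d = 2613947/479427 (d = 20254/3882 + 5162/21983 = 20254*(1/3882) + 5162*(1/21983) = 10127/1941 + 58/247 = 2613947/479427 ≈ 5.4522)
d/17219 - 31512/(-20388) = (2613947/479427)/17219 - 31512/(-20388) = (2613947/479427)*(1/17219) - 31512*(-1/20388) = 10171/32121609 + 2626/1699 = 84368625763/54574613691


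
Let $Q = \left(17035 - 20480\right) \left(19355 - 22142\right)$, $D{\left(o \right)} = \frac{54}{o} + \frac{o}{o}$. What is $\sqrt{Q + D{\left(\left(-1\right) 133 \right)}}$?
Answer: $\frac{\sqrt{169835902642}}{133} \approx 3098.6$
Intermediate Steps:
$D{\left(o \right)} = 1 + \frac{54}{o}$ ($D{\left(o \right)} = \frac{54}{o} + 1 = 1 + \frac{54}{o}$)
$Q = 9601215$ ($Q = \left(-3445\right) \left(-2787\right) = 9601215$)
$\sqrt{Q + D{\left(\left(-1\right) 133 \right)}} = \sqrt{9601215 + \frac{54 - 133}{\left(-1\right) 133}} = \sqrt{9601215 + \frac{54 - 133}{-133}} = \sqrt{9601215 - - \frac{79}{133}} = \sqrt{9601215 + \frac{79}{133}} = \sqrt{\frac{1276961674}{133}} = \frac{\sqrt{169835902642}}{133}$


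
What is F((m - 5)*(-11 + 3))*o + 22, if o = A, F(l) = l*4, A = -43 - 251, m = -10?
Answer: -141098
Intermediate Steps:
A = -294
F(l) = 4*l
o = -294
F((m - 5)*(-11 + 3))*o + 22 = (4*((-10 - 5)*(-11 + 3)))*(-294) + 22 = (4*(-15*(-8)))*(-294) + 22 = (4*120)*(-294) + 22 = 480*(-294) + 22 = -141120 + 22 = -141098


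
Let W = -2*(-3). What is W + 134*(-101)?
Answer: -13528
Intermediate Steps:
W = 6
W + 134*(-101) = 6 + 134*(-101) = 6 - 13534 = -13528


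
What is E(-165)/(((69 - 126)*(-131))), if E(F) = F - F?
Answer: 0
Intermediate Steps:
E(F) = 0
E(-165)/(((69 - 126)*(-131))) = 0/(((69 - 126)*(-131))) = 0/((-57*(-131))) = 0/7467 = 0*(1/7467) = 0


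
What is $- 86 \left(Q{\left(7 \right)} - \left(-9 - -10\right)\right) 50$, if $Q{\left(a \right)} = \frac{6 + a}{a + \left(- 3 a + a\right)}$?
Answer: $\frac{86000}{7} \approx 12286.0$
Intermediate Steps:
$Q{\left(a \right)} = - \frac{6 + a}{a}$ ($Q{\left(a \right)} = \frac{6 + a}{a - 2 a} = \frac{6 + a}{\left(-1\right) a} = \left(6 + a\right) \left(- \frac{1}{a}\right) = - \frac{6 + a}{a}$)
$- 86 \left(Q{\left(7 \right)} - \left(-9 - -10\right)\right) 50 = - 86 \left(\frac{-6 - 7}{7} - \left(-9 - -10\right)\right) 50 = - 86 \left(\frac{-6 - 7}{7} - \left(-9 + 10\right)\right) 50 = - 86 \left(\frac{1}{7} \left(-13\right) - 1\right) 50 = - 86 \left(- \frac{13}{7} - 1\right) 50 = \left(-86\right) \left(- \frac{20}{7}\right) 50 = \frac{1720}{7} \cdot 50 = \frac{86000}{7}$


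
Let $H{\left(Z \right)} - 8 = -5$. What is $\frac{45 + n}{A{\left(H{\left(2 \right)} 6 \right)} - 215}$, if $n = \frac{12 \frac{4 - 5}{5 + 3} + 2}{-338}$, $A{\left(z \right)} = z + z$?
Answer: $- \frac{30419}{121004} \approx -0.25139$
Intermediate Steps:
$H{\left(Z \right)} = 3$ ($H{\left(Z \right)} = 8 - 5 = 3$)
$A{\left(z \right)} = 2 z$
$n = - \frac{1}{676}$ ($n = \left(12 \left(- \frac{1}{8}\right) + 2\right) \left(- \frac{1}{338}\right) = \left(- \frac{3}{2} + 2\right) \left(- \frac{1}{338}\right) = \frac{1}{2} \left(- \frac{1}{338}\right) = - \frac{1}{676} \approx -0.0014793$)
$\frac{45 + n}{A{\left(H{\left(2 \right)} 6 \right)} - 215} = \frac{45 - \frac{1}{676}}{2 \cdot 3 \cdot 6 - 215} = \frac{30419}{676 \left(2 \cdot 18 - 215\right)} = \frac{30419}{676 \left(36 - 215\right)} = \frac{30419}{676 \left(-179\right)} = \frac{30419}{676} \left(- \frac{1}{179}\right) = - \frac{30419}{121004}$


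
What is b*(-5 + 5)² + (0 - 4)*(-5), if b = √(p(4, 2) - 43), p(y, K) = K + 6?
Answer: 20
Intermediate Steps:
p(y, K) = 6 + K
b = I*√35 (b = √((6 + 2) - 43) = √(8 - 43) = √(-35) = I*√35 ≈ 5.9161*I)
b*(-5 + 5)² + (0 - 4)*(-5) = (I*√35)*(-5 + 5)² + (0 - 4)*(-5) = (I*√35)*0² - 4*(-5) = (I*√35)*0 + 20 = 0 + 20 = 20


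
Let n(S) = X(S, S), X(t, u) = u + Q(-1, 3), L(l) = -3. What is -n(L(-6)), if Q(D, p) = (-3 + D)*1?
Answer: 7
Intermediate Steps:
Q(D, p) = -3 + D
X(t, u) = -4 + u (X(t, u) = u + (-3 - 1) = u - 4 = -4 + u)
n(S) = -4 + S
-n(L(-6)) = -(-4 - 3) = -1*(-7) = 7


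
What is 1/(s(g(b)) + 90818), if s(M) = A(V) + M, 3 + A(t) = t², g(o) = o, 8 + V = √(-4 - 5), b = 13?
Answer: 90883/8259721993 + 48*I/8259721993 ≈ 1.1003e-5 + 5.8113e-9*I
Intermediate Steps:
V = -8 + 3*I (V = -8 + √(-4 - 5) = -8 + √(-9) = -8 + 3*I ≈ -8.0 + 3.0*I)
A(t) = -3 + t²
s(M) = -3 + M + (-8 + 3*I)² (s(M) = (-3 + (-8 + 3*I)²) + M = -3 + M + (-8 + 3*I)²)
1/(s(g(b)) + 90818) = 1/((52 + 13 - 48*I) + 90818) = 1/((65 - 48*I) + 90818) = 1/(90883 - 48*I) = (90883 + 48*I)/8259721993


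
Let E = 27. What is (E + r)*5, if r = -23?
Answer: 20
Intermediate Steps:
(E + r)*5 = (27 - 23)*5 = 4*5 = 20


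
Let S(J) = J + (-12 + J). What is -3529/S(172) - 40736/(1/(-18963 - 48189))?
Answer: 908187281975/332 ≈ 2.7355e+9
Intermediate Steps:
S(J) = -12 + 2*J
-3529/S(172) - 40736/(1/(-18963 - 48189)) = -3529/(-12 + 2*172) - 40736/(1/(-18963 - 48189)) = -3529/(-12 + 344) - 40736/(1/(-67152)) = -3529/332 - 40736/(-1/67152) = -3529*1/332 - 40736*(-67152) = -3529/332 + 2735503872 = 908187281975/332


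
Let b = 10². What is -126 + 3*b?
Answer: 174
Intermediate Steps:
b = 100
-126 + 3*b = -126 + 3*100 = -126 + 300 = 174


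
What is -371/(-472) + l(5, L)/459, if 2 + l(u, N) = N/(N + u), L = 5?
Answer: 56527/72216 ≈ 0.78275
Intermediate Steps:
l(u, N) = -2 + N/(N + u)
-371/(-472) + l(5, L)/459 = -371/(-472) + ((-1*5 - 2*5)/(5 + 5))/459 = -371*(-1/472) + ((-5 - 10)/10)*(1/459) = 371/472 + ((⅒)*(-15))*(1/459) = 371/472 - 3/2*1/459 = 371/472 - 1/306 = 56527/72216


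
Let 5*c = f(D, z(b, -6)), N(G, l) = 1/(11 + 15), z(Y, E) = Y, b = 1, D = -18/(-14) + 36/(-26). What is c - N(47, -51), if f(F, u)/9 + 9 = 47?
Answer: 8887/130 ≈ 68.362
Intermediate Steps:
D = -9/91 (D = -18*(-1/14) + 36*(-1/26) = 9/7 - 18/13 = -9/91 ≈ -0.098901)
N(G, l) = 1/26
f(F, u) = 342 (f(F, u) = -81 + 9*47 = -81 + 423 = 342)
c = 342/5 (c = (⅕)*342 = 342/5 ≈ 68.400)
c - N(47, -51) = 342/5 - 1*1/26 = 342/5 - 1/26 = 8887/130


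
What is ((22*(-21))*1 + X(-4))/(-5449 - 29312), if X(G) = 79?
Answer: 383/34761 ≈ 0.011018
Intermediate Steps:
((22*(-21))*1 + X(-4))/(-5449 - 29312) = ((22*(-21))*1 + 79)/(-5449 - 29312) = (-462*1 + 79)/(-34761) = (-462 + 79)*(-1/34761) = -383*(-1/34761) = 383/34761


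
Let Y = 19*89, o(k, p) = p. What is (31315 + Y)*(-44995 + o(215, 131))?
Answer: -1480781184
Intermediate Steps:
Y = 1691
(31315 + Y)*(-44995 + o(215, 131)) = (31315 + 1691)*(-44995 + 131) = 33006*(-44864) = -1480781184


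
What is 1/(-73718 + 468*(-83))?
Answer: -1/112562 ≈ -8.8840e-6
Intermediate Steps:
1/(-73718 + 468*(-83)) = 1/(-73718 - 38844) = 1/(-112562) = -1/112562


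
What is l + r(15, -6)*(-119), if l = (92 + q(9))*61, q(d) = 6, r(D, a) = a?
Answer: 6692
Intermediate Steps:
l = 5978 (l = (92 + 6)*61 = 98*61 = 5978)
l + r(15, -6)*(-119) = 5978 - 6*(-119) = 5978 + 714 = 6692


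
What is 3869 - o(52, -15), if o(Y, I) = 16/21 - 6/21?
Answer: 81239/21 ≈ 3868.5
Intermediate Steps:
o(Y, I) = 10/21 (o(Y, I) = 16*(1/21) - 6*1/21 = 16/21 - 2/7 = 10/21)
3869 - o(52, -15) = 3869 - 1*10/21 = 3869 - 10/21 = 81239/21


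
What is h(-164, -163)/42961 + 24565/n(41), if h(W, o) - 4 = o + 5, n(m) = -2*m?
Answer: -1055349593/3522802 ≈ -299.58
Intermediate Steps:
h(W, o) = 9 + o (h(W, o) = 4 + (o + 5) = 4 + (5 + o) = 9 + o)
h(-164, -163)/42961 + 24565/n(41) = (9 - 163)/42961 + 24565/((-2*41)) = -154*1/42961 + 24565/(-82) = -154/42961 + 24565*(-1/82) = -154/42961 - 24565/82 = -1055349593/3522802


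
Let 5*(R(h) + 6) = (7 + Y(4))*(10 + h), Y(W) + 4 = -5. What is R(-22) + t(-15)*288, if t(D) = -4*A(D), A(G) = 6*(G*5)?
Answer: 2591994/5 ≈ 5.1840e+5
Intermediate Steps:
A(G) = 30*G (A(G) = 6*(5*G) = 30*G)
Y(W) = -9 (Y(W) = -4 - 5 = -9)
R(h) = -10 - 2*h/5 (R(h) = -6 + ((7 - 9)*(10 + h))/5 = -6 + (-2*(10 + h))/5 = -6 + (-20 - 2*h)/5 = -6 + (-4 - 2*h/5) = -10 - 2*h/5)
t(D) = -120*D
R(-22) + t(-15)*288 = (-10 - 2/5*(-22)) - 120*(-15)*288 = (-10 + 44/5) + 1800*288 = -6/5 + 518400 = 2591994/5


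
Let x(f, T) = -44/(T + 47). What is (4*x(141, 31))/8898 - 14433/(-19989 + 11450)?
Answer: 2503908547/1481610429 ≈ 1.6900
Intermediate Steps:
x(f, T) = -44/(47 + T)
(4*x(141, 31))/8898 - 14433/(-19989 + 11450) = (4*(-44/(47 + 31)))/8898 - 14433/(-19989 + 11450) = (4*(-44/78))*(1/8898) - 14433/(-8539) = (4*(-44*1/78))*(1/8898) - 14433*(-1/8539) = (4*(-22/39))*(1/8898) + 14433/8539 = -88/39*1/8898 + 14433/8539 = -44/173511 + 14433/8539 = 2503908547/1481610429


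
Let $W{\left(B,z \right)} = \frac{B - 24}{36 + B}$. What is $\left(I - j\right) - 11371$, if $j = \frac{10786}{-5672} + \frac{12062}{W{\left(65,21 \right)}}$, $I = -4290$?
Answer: $- \frac{5275768355}{116276} \approx -45373.0$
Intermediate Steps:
$W{\left(B,z \right)} = \frac{-24 + B}{36 + B}$
$j = \frac{3454769919}{116276}$ ($j = \frac{10786}{-5672} + \frac{12062}{\frac{1}{36 + 65} \left(-24 + 65\right)} = 10786 \left(- \frac{1}{5672}\right) + \frac{12062}{\frac{1}{101} \cdot 41} = - \frac{5393}{2836} + \frac{12062}{\frac{1}{101} \cdot 41} = - \frac{5393}{2836} + \frac{12062}{\frac{41}{101}} = - \frac{5393}{2836} + 12062 \cdot \frac{101}{41} = - \frac{5393}{2836} + \frac{1218262}{41} = \frac{3454769919}{116276} \approx 29712.0$)
$\left(I - j\right) - 11371 = \left(-4290 - \frac{3454769919}{116276}\right) - 11371 = - \frac{3953593959}{116276} - 11371 = - \frac{5275768355}{116276}$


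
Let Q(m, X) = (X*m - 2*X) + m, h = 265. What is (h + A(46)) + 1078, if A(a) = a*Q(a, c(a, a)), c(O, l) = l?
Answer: 96563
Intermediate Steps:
Q(m, X) = m - 2*X + X*m (Q(m, X) = (-2*X + X*m) + m = m - 2*X + X*m)
A(a) = a*(a² - a) (A(a) = a*(a - 2*a + a*a) = a*(a - 2*a + a²) = a*(a² - a))
(h + A(46)) + 1078 = (265 + 46²*(-1 + 46)) + 1078 = (265 + 2116*45) + 1078 = (265 + 95220) + 1078 = 95485 + 1078 = 96563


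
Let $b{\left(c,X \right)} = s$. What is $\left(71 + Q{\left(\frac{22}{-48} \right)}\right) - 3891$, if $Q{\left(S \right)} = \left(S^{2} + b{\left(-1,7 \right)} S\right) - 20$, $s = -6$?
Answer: $- \frac{2210135}{576} \approx -3837.0$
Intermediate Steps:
$b{\left(c,X \right)} = -6$
$Q{\left(S \right)} = -20 + S^{2} - 6 S$ ($Q{\left(S \right)} = \left(S^{2} - 6 S\right) - 20 = -20 + S^{2} - 6 S$)
$\left(71 + Q{\left(\frac{22}{-48} \right)}\right) - 3891 = \left(71 - \left(20 - \frac{121}{576} + 6 \cdot 22 \frac{1}{-48}\right)\right) - 3891 = \left(71 - \left(20 - \frac{121}{576} + 6 \cdot 22 \left(- \frac{1}{48}\right)\right)\right) - 3891 = \left(71 - \left(\frac{69}{4} - \frac{121}{576}\right)\right) - 3891 = \left(71 + \left(-20 + \frac{121}{576} + \frac{11}{4}\right)\right) - 3891 = \left(71 - \frac{9815}{576}\right) - 3891 = \frac{31081}{576} - 3891 = - \frac{2210135}{576}$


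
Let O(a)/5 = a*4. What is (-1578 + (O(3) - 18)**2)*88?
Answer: 16368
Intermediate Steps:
O(a) = 20*a (O(a) = 5*(a*4) = 5*(4*a) = 20*a)
(-1578 + (O(3) - 18)**2)*88 = (-1578 + (20*3 - 18)**2)*88 = (-1578 + (60 - 18)**2)*88 = (-1578 + 42**2)*88 = (-1578 + 1764)*88 = 186*88 = 16368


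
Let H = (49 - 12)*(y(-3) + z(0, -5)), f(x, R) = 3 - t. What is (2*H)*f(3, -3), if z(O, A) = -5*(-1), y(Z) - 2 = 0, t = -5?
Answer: 4144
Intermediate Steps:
f(x, R) = 8 (f(x, R) = 3 - 1*(-5) = 3 + 5 = 8)
y(Z) = 2 (y(Z) = 2 + 0 = 2)
z(O, A) = 5
H = 259 (H = (49 - 12)*(2 + 5) = 37*7 = 259)
(2*H)*f(3, -3) = (2*259)*8 = 518*8 = 4144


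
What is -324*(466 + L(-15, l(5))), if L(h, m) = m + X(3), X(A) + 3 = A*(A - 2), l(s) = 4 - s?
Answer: -150660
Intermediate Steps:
X(A) = -3 + A*(-2 + A) (X(A) = -3 + A*(A - 2) = -3 + A*(-2 + A))
L(h, m) = m (L(h, m) = m + (-3 + 3² - 2*3) = m + (-3 + 9 - 6) = m + 0 = m)
-324*(466 + L(-15, l(5))) = -324*(466 + (4 - 1*5)) = -324*(466 + (4 - 5)) = -324*(466 - 1) = -324*465 = -150660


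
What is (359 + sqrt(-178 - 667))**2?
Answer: 128036 + 9334*I*sqrt(5) ≈ 1.2804e+5 + 20871.0*I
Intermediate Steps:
(359 + sqrt(-178 - 667))**2 = (359 + sqrt(-845))**2 = (359 + 13*I*sqrt(5))**2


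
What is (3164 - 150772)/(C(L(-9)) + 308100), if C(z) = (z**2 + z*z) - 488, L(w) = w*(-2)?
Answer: -36902/77065 ≈ -0.47884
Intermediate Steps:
L(w) = -2*w
C(z) = -488 + 2*z**2 (C(z) = (z**2 + z**2) - 488 = 2*z**2 - 488 = -488 + 2*z**2)
(3164 - 150772)/(C(L(-9)) + 308100) = (3164 - 150772)/((-488 + 2*(-2*(-9))**2) + 308100) = -147608/((-488 + 2*18**2) + 308100) = -147608/((-488 + 2*324) + 308100) = -147608/((-488 + 648) + 308100) = -147608/(160 + 308100) = -147608/308260 = -147608*1/308260 = -36902/77065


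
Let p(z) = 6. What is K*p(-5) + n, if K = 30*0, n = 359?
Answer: 359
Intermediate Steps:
K = 0
K*p(-5) + n = 0*6 + 359 = 0 + 359 = 359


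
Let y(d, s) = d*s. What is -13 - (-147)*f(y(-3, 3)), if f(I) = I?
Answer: -1336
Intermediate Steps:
-13 - (-147)*f(y(-3, 3)) = -13 - (-147)*(-3*3) = -13 - (-147)*(-9) = -13 - 147*9 = -13 - 1323 = -1336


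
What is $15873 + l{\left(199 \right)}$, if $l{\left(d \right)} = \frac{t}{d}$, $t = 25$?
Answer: $\frac{3158752}{199} \approx 15873.0$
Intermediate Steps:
$l{\left(d \right)} = \frac{25}{d}$
$15873 + l{\left(199 \right)} = 15873 + \frac{25}{199} = \frac{3158752}{199}$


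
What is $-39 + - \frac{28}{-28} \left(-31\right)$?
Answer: $-70$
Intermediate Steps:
$-39 + - \frac{28}{-28} \left(-31\right) = -39 + \left(-28\right) \left(- \frac{1}{28}\right) \left(-31\right) = -39 + 1 \left(-31\right) = -39 - 31 = -70$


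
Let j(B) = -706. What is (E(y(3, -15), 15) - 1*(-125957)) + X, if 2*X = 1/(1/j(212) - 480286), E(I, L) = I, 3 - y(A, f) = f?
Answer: 42715844493722/339081917 ≈ 1.2598e+5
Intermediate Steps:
y(A, f) = 3 - f
X = -353/339081917 (X = 1/(2*(1/(-706) - 480286)) = 1/(2*(-1/706 - 480286)) = 1/(2*(-339081917/706)) = (½)*(-706/339081917) = -353/339081917 ≈ -1.0410e-6)
(E(y(3, -15), 15) - 1*(-125957)) + X = ((3 - 1*(-15)) - 1*(-125957)) - 353/339081917 = ((3 + 15) + 125957) - 353/339081917 = (18 + 125957) - 353/339081917 = 125975 - 353/339081917 = 42715844493722/339081917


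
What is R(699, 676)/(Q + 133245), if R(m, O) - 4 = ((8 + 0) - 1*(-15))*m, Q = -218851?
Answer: -16081/85606 ≈ -0.18785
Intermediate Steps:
R(m, O) = 4 + 23*m (R(m, O) = 4 + ((8 + 0) - 1*(-15))*m = 4 + (8 + 15)*m = 4 + 23*m)
R(699, 676)/(Q + 133245) = (4 + 23*699)/(-218851 + 133245) = (4 + 16077)/(-85606) = 16081*(-1/85606) = -16081/85606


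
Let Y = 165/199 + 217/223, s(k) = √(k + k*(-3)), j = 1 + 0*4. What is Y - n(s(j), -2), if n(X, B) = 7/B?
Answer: 470595/88754 ≈ 5.3022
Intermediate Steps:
j = 1 (j = 1 + 0 = 1)
s(k) = √2*√(-k) (s(k) = √(k - 3*k) = √(-2*k) = √2*√(-k))
Y = 79978/44377 (Y = 165*(1/199) + 217*(1/223) = 165/199 + 217/223 = 79978/44377 ≈ 1.8022)
Y - n(s(j), -2) = 79978/44377 - 7/(-2) = 79978/44377 - 7*(-1)/2 = 79978/44377 - 1*(-7/2) = 79978/44377 + 7/2 = 470595/88754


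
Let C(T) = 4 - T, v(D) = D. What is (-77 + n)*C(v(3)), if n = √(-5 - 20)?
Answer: -77 + 5*I ≈ -77.0 + 5.0*I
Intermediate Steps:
n = 5*I (n = √(-25) = 5*I ≈ 5.0*I)
(-77 + n)*C(v(3)) = (-77 + 5*I)*(4 - 1*3) = (-77 + 5*I)*(4 - 3) = (-77 + 5*I)*1 = -77 + 5*I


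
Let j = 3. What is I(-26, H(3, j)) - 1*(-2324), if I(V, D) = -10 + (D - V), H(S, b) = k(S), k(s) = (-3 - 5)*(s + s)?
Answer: 2292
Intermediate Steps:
k(s) = -16*s
H(S, b) = -16*S
I(V, D) = -10 + D - V
I(-26, H(3, j)) - 1*(-2324) = (-10 - 16*3 - 1*(-26)) - 1*(-2324) = (-10 - 48 + 26) + 2324 = -32 + 2324 = 2292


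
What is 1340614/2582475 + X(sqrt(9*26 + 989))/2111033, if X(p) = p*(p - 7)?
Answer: 2833238761187/5451689946675 - 7*sqrt(1223)/2111033 ≈ 0.51958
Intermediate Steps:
X(p) = p*(-7 + p)
1340614/2582475 + X(sqrt(9*26 + 989))/2111033 = 1340614/2582475 + (sqrt(9*26 + 989)*(-7 + sqrt(9*26 + 989)))/2111033 = 1340614*(1/2582475) + (sqrt(234 + 989)*(-7 + sqrt(234 + 989)))*(1/2111033) = 1340614/2582475 + (sqrt(1223)*(-7 + sqrt(1223)))*(1/2111033) = 1340614/2582475 + sqrt(1223)*(-7 + sqrt(1223))/2111033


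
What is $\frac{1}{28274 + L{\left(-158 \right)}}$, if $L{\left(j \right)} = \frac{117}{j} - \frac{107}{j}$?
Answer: $\frac{79}{2233641} \approx 3.5368 \cdot 10^{-5}$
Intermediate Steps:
$L{\left(j \right)} = \frac{10}{j}$
$\frac{1}{28274 + L{\left(-158 \right)}} = \frac{1}{28274 + \frac{10}{-158}} = \frac{1}{28274 + 10 \left(- \frac{1}{158}\right)} = \frac{1}{28274 - \frac{5}{79}} = \frac{1}{\frac{2233641}{79}} = \frac{79}{2233641}$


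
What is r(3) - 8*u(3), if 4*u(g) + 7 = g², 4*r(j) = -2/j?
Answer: -25/6 ≈ -4.1667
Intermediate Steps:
r(j) = -1/(2*j) (r(j) = (-2/j)/4 = -1/(2*j))
u(g) = -7/4 + g²/4
r(3) - 8*u(3) = -½/3 - 8*(-7/4 + (¼)*3²) = -½*⅓ - 8*(-7/4 + (¼)*9) = -⅙ - 8*(-7/4 + 9/4) = -⅙ - 8*½ = -⅙ - 4 = -25/6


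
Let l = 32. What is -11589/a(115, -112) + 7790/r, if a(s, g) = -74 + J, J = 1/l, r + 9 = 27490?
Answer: 3403237606/21682509 ≈ 156.96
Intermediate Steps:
r = 27481 (r = -9 + 27490 = 27481)
J = 1/32 ≈ 0.031250
a(s, g) = -2367/32 (a(s, g) = -74 + 1/32 = -2367/32)
-11589/a(115, -112) + 7790/r = -11589/(-2367/32) + 7790/27481 = -11589*(-32/2367) + 7790*(1/27481) = 123616/789 + 7790/27481 = 3403237606/21682509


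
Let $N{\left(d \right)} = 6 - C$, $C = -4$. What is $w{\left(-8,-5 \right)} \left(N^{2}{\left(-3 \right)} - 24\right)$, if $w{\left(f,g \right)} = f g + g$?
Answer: $2660$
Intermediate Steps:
$N{\left(d \right)} = 10$ ($N{\left(d \right)} = 6 - -4 = 6 + 4 = 10$)
$w{\left(f,g \right)} = g + f g$
$w{\left(-8,-5 \right)} \left(N^{2}{\left(-3 \right)} - 24\right) = - 5 \left(1 - 8\right) \left(10^{2} - 24\right) = \left(-5\right) \left(-7\right) \left(100 - 24\right) = 35 \cdot 76 = 2660$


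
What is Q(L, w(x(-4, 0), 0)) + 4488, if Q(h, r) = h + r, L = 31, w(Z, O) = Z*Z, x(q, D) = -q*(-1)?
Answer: 4535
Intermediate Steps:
x(q, D) = q
w(Z, O) = Z²
Q(L, w(x(-4, 0), 0)) + 4488 = (31 + (-4)²) + 4488 = (31 + 16) + 4488 = 47 + 4488 = 4535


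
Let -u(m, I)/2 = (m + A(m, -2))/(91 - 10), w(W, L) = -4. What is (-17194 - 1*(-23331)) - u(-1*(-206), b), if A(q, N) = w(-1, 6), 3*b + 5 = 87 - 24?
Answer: 497501/81 ≈ 6142.0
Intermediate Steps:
b = 58/3 (b = -5/3 + (87 - 24)/3 = -5/3 + (⅓)*63 = -5/3 + 21 = 58/3 ≈ 19.333)
A(q, N) = -4
u(m, I) = 8/81 - 2*m/81 (u(m, I) = -2*(m - 4)/(91 - 10) = -2*(-4 + m)/81 = -2*(-4/81 + m/81) = 8/81 - 2*m/81)
(-17194 - 1*(-23331)) - u(-1*(-206), b) = (-17194 - 1*(-23331)) - (8/81 - (-2)*(-206)/81) = (-17194 + 23331) - (8/81 - 2/81*206) = 6137 - (8/81 - 412/81) = 6137 - 1*(-404/81) = 6137 + 404/81 = 497501/81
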